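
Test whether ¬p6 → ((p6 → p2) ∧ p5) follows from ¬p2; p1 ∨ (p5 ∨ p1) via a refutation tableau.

No

Initial set: {¬p2; (p1 ∨ (p5 ∨ p1)); ¬(¬p6 → ((p6 → p2) ∧ p5))}.
¬(¬p6 → ((p6 → p2) ∧ p5)): α-rule — add ¬p6, ¬((p6 → p2) ∧ p5).
(p1 ∨ (p5 ∨ p1)): β-rule — branch into p1  //  (p5 ∨ p1).
  branch 1 (add p1):
    ¬((p6 → p2) ∧ p5): β-rule — branch into ¬(p6 → p2)  //  ¬p5.
      branch 1.1 (add ¬(p6 → p2)):
        ¬(p6 → p2): α-rule — add p6, ¬p2.
        × closes — contains both p6 and ¬p6.
      branch 1.2 (add ¬p5):
        ○ open, literals {p1=true, p2=false, p5=false, p6=false}.
  branch 2 (add (p5 ∨ p1)):
    ¬((p6 → p2) ∧ p5): β-rule — branch into ¬(p6 → p2)  //  ¬p5.
      branch 2.1 (add ¬(p6 → p2)):
        ¬(p6 → p2): α-rule — add p6, ¬p2.
        × closes — contains both p6 and ¬p6.
      branch 2.2 (add ¬p5):
        (p5 ∨ p1): β-rule — branch into p5  //  p1.
          branch 2.2.1 (add p5):
            × closes — contains both p5 and ¬p5.
          branch 2.2.2 (add p1):
            ○ open, literals {p1=true, p2=false, p5=false, p6=false}.
3 branches closed, 2 open.
An open branch gives a countermodel: p1=true, p2=false, p5=false, p6=false (unmentioned atoms arbitrary); the premises hold there but the conclusion fails.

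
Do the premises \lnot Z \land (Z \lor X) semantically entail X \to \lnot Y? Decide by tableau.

No

Initial set: {(\lnot Z \land (Z \lor X)); \lnot (X \to \lnot Y)}.
(\lnot Z \land (Z \lor X)): α-rule — add \lnot Z, (Z \lor X).
\lnot (X \to \lnot Y): α-rule — add X, \lnot \lnot Y.
(Z \lor X): β-rule — branch into Z  //  X.
  branch 1 (add Z):
    × closes — contains both Z and \lnot Z.
  branch 2 (add X):
    ○ open, literals {X=T, Y=T, Z=F}.
1 branch closed, 1 open.
An open branch gives a countermodel: X=T, Y=T, Z=F (unmentioned atoms arbitrary); the premises hold there but the conclusion fails.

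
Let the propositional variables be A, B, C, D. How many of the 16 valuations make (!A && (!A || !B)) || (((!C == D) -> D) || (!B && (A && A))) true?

15

Initial set: {T ((!A && (!A || !B)) || (((!C == D) -> D) || (!B && (A && A))))}.
T ((!A && (!A || !B)) || (((!C == D) -> D) || (!B && (A && A)))): β-rule — branch into T (!A && (!A || !B))  //  T (((!C == D) -> D) || (!B && (A && A))).
  branch 1 (add T (!A && (!A || !B))):
    T (!A && (!A || !B)): α-rule — add T !A, T (!A || !B).
    T (!A || !B): β-rule — branch into T !A  //  T !B.
      branch 1.1 (add T !A):
        ○ open, literals {A=0}.
      branch 1.2 (add T !B):
        ○ open, literals {A=0, B=0}.
  branch 2 (add T (((!C == D) -> D) || (!B && (A && A)))):
    T (((!C == D) -> D) || (!B && (A && A))): β-rule — branch into T ((!C == D) -> D)  //  T (!B && (A && A)).
      branch 2.1 (add T ((!C == D) -> D)):
        T ((!C == D) -> D): β-rule — branch into F (!C == D)  //  T D.
          branch 2.1.1 (add F (!C == D)):
            F (!C == D): β-rule — branch into T !C, F D  //  F !C, T D.
              branch 2.1.1.1 (add T !C, F D):
                ○ open, literals {C=0, D=0}.
              branch 2.1.1.2 (add F !C, T D):
                ○ open, literals {C=1, D=1}.
          branch 2.1.2 (add T D):
            ○ open, literals {D=1}.
      branch 2.2 (add T (!B && (A && A))):
        T (!B && (A && A)): α-rule — add T !B, T (A && A).
        T (A && A): α-rule — add T A, T A.
        ○ open, literals {A=1, B=0}.
0 branches closed, 6 open.
Each open branch fixes some atoms; the unmentioned ones are free. Counting distinct full assignments: branch {A=0} (B, C, D) contributes 8 new; branch {A=0, B=0} (C, D) contributes 0 new; branch {C=0, D=0} (A, B) contributes 2 new; branch {C=1, D=1} (A, B) contributes 2 new; branch {D=1} (A, B, C) contributes 2 new; branch {A=1, B=0} (C, D) contributes 1 new. Total: 15.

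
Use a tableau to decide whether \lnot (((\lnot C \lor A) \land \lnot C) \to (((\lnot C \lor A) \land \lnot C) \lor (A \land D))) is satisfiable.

Initial set: {T \lnot (((\lnot C \lor A) \land \lnot C) \to (((\lnot C \lor A) \land \lnot C) \lor (A \land D)))}.
T \lnot (((\lnot C \lor A) \land \lnot C) \to (((\lnot C \lor A) \land \lnot C) \lor (A \land D))): α-rule — add T ((\lnot C \lor A) \land \lnot C), F (((\lnot C \lor A) \land \lnot C) \lor (A \land D)).
T ((\lnot C \lor A) \land \lnot C): α-rule — add T (\lnot C \lor A), T \lnot C.
F (((\lnot C \lor A) \land \lnot C) \lor (A \land D)): α-rule — add F ((\lnot C \lor A) \land \lnot C), F (A \land D).
T (\lnot C \lor A): β-rule — branch into T \lnot C  //  T A.
  branch 1 (add T \lnot C):
    F ((\lnot C \lor A) \land \lnot C): β-rule — branch into F (\lnot C \lor A)  //  F \lnot C.
      branch 1.1 (add F (\lnot C \lor A)):
        F (\lnot C \lor A): α-rule — add F \lnot C, F A.
        × closes — contains both C and \lnot C.
      branch 1.2 (add F \lnot C):
        × closes — contains both C and \lnot C.
  branch 2 (add T A):
    F ((\lnot C \lor A) \land \lnot C): β-rule — branch into F (\lnot C \lor A)  //  F \lnot C.
      branch 2.1 (add F (\lnot C \lor A)):
        F (\lnot C \lor A): α-rule — add F \lnot C, F A.
        × closes — contains both C and \lnot C.
      branch 2.2 (add F \lnot C):
        × closes — contains both C and \lnot C.
All 4 branches close.
Every branch closed; the formula is unsatisfiable.

Unsatisfiable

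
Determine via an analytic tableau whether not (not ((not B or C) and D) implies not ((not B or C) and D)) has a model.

Unsatisfiable

Initial set: {not (not ((not B or C) and D) implies not ((not B or C) and D))}.
not (not ((not B or C) and D) implies not ((not B or C) and D)): α-rule — add not ((not B or C) and D), not not ((not B or C) and D).
not not ((not B or C) and D): α-rule — add (not B or C), D.
not ((not B or C) and D): β-rule — branch into not (not B or C)  //  not D.
  branch 1 (add not (not B or C)):
    not (not B or C): α-rule — add not not B, not C.
    (not B or C): β-rule — branch into not B  //  C.
      branch 1.1 (add not B):
        × closes — contains both B and not B.
      branch 1.2 (add C):
        × closes — contains both C and not C.
  branch 2 (add not D):
    × closes — contains both D and not D.
All 3 branches close.
Every branch closed; the formula is unsatisfiable.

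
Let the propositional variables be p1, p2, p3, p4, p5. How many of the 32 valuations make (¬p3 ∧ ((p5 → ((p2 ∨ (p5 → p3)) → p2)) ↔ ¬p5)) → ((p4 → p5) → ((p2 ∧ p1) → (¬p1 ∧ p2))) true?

Initial set: {((¬p3 ∧ ((p5 → ((p2 ∨ (p5 → p3)) → p2)) ↔ ¬p5)) → ((p4 → p5) → ((p2 ∧ p1) → (¬p1 ∧ p2))))}.
((¬p3 ∧ ((p5 → ((p2 ∨ (p5 → p3)) → p2)) ↔ ¬p5)) → ((p4 → p5) → ((p2 ∧ p1) → (¬p1 ∧ p2)))): β-rule — branch into ¬(¬p3 ∧ ((p5 → ((p2 ∨ (p5 → p3)) → p2)) ↔ ¬p5))  //  ((p4 → p5) → ((p2 ∧ p1) → (¬p1 ∧ p2))).
  branch 1 (add ¬(¬p3 ∧ ((p5 → ((p2 ∨ (p5 → p3)) → p2)) ↔ ¬p5))):
    ¬(¬p3 ∧ ((p5 → ((p2 ∨ (p5 → p3)) → p2)) ↔ ¬p5)): β-rule — branch into ¬¬p3  //  ¬((p5 → ((p2 ∨ (p5 → p3)) → p2)) ↔ ¬p5).
      branch 1.1 (add ¬¬p3):
        ○ open, literals {p3=true}.
      branch 1.2 (add ¬((p5 → ((p2 ∨ (p5 → p3)) → p2)) ↔ ¬p5)):
        ¬((p5 → ((p2 ∨ (p5 → p3)) → p2)) ↔ ¬p5): β-rule — branch into (p5 → ((p2 ∨ (p5 → p3)) → p2)), ¬¬p5  //  ¬(p5 → ((p2 ∨ (p5 → p3)) → p2)), ¬p5.
          branch 1.2.1 (add (p5 → ((p2 ∨ (p5 → p3)) → p2)), ¬¬p5):
            (p5 → ((p2 ∨ (p5 → p3)) → p2)): β-rule — branch into ¬p5  //  ((p2 ∨ (p5 → p3)) → p2).
              branch 1.2.1.1 (add ¬p5):
                × closes — contains both p5 and ¬p5.
              branch 1.2.1.2 (add ((p2 ∨ (p5 → p3)) → p2)):
                ((p2 ∨ (p5 → p3)) → p2): β-rule — branch into ¬(p2 ∨ (p5 → p3))  //  p2.
                  branch 1.2.1.2.1 (add ¬(p2 ∨ (p5 → p3))):
                    ¬(p2 ∨ (p5 → p3)): α-rule — add ¬p2, ¬(p5 → p3).
                    ¬(p5 → p3): α-rule — add p5, ¬p3.
                    ○ open, literals {p2=false, p3=false, p5=true}.
                  branch 1.2.1.2.2 (add p2):
                    ○ open, literals {p2=true, p5=true}.
          branch 1.2.2 (add ¬(p5 → ((p2 ∨ (p5 → p3)) → p2)), ¬p5):
            ¬(p5 → ((p2 ∨ (p5 → p3)) → p2)): α-rule — add p5, ¬((p2 ∨ (p5 → p3)) → p2).
            × closes — contains both p5 and ¬p5.
  branch 2 (add ((p4 → p5) → ((p2 ∧ p1) → (¬p1 ∧ p2)))):
    ((p4 → p5) → ((p2 ∧ p1) → (¬p1 ∧ p2))): β-rule — branch into ¬(p4 → p5)  //  ((p2 ∧ p1) → (¬p1 ∧ p2)).
      branch 2.1 (add ¬(p4 → p5)):
        ¬(p4 → p5): α-rule — add p4, ¬p5.
        ○ open, literals {p4=true, p5=false}.
      branch 2.2 (add ((p2 ∧ p1) → (¬p1 ∧ p2))):
        ((p2 ∧ p1) → (¬p1 ∧ p2)): β-rule — branch into ¬(p2 ∧ p1)  //  (¬p1 ∧ p2).
          branch 2.2.1 (add ¬(p2 ∧ p1)):
            ¬(p2 ∧ p1): β-rule — branch into ¬p2  //  ¬p1.
              branch 2.2.1.1 (add ¬p2):
                ○ open, literals {p2=false}.
              branch 2.2.1.2 (add ¬p1):
                ○ open, literals {p1=false}.
          branch 2.2.2 (add (¬p1 ∧ p2)):
            (¬p1 ∧ p2): α-rule — add ¬p1, p2.
            ○ open, literals {p1=false, p2=true}.
2 branches closed, 7 open.
Each open branch fixes some atoms; the unmentioned ones are free. Counting distinct full assignments: branch {p3=true} (p1, p2, p4, p5) contributes 16 new; branch {p2=false, p3=false, p5=true} (p1, p4) contributes 4 new; branch {p2=true, p5=true} (p1, p3, p4) contributes 4 new; branch {p4=true, p5=false} (p1, p2, p3) contributes 4 new; branch {p2=false} (p1, p3, p4, p5) contributes 2 new; branch {p1=false} (p2, p3, p4, p5) contributes 1 new; branch {p1=false, p2=true} (p3, p4, p5) contributes 0 new. Total: 31.

31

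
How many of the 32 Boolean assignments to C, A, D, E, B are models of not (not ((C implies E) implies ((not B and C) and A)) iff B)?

14

Initial set: {T not (not ((C implies E) implies ((not B and C) and A)) iff B)}.
T not (not ((C implies E) implies ((not B and C) and A)) iff B): β-rule — branch into T not ((C implies E) implies ((not B and C) and A)), F B  //  F not ((C implies E) implies ((not B and C) and A)), T B.
  branch 1 (add T not ((C implies E) implies ((not B and C) and A)), F B):
    T not ((C implies E) implies ((not B and C) and A)): α-rule — add T (C implies E), F ((not B and C) and A).
    T (C implies E): β-rule — branch into F C  //  T E.
      branch 1.1 (add F C):
        F ((not B and C) and A): β-rule — branch into F (not B and C)  //  F A.
          branch 1.1.1 (add F (not B and C)):
            F (not B and C): β-rule — branch into F not B  //  F C.
              branch 1.1.1.1 (add F not B):
                × closes — contains both B and not B.
              branch 1.1.1.2 (add F C):
                ○ open, literals {B=0, C=0}.
          branch 1.1.2 (add F A):
            ○ open, literals {A=0, B=0, C=0}.
      branch 1.2 (add T E):
        F ((not B and C) and A): β-rule — branch into F (not B and C)  //  F A.
          branch 1.2.1 (add F (not B and C)):
            F (not B and C): β-rule — branch into F not B  //  F C.
              branch 1.2.1.1 (add F not B):
                × closes — contains both B and not B.
              branch 1.2.1.2 (add F C):
                ○ open, literals {B=0, C=0, E=1}.
          branch 1.2.2 (add F A):
            ○ open, literals {A=0, B=0, E=1}.
  branch 2 (add F not ((C implies E) implies ((not B and C) and A)), T B):
    F not ((C implies E) implies ((not B and C) and A)): β-rule — branch into F (C implies E)  //  T ((not B and C) and A).
      branch 2.1 (add F (C implies E)):
        F (C implies E): α-rule — add T C, F E.
        ○ open, literals {B=1, C=1, E=0}.
      branch 2.2 (add T ((not B and C) and A)):
        T ((not B and C) and A): α-rule — add T (not B and C), T A.
        T (not B and C): α-rule — add T not B, T C.
        × closes — contains both B and not B.
3 branches closed, 5 open.
Each open branch fixes some atoms; the unmentioned ones are free. Counting distinct full assignments: branch {B=0, C=0} (A, D, E) contributes 8 new; branch {A=0, B=0, C=0} (D, E) contributes 0 new; branch {B=0, C=0, E=1} (A, D) contributes 0 new; branch {A=0, B=0, E=1} (C, D) contributes 2 new; branch {B=1, C=1, E=0} (A, D) contributes 4 new. Total: 14.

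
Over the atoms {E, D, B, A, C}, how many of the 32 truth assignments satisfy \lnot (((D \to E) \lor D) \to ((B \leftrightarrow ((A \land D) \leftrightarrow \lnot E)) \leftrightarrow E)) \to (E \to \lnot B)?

Initial set: {(\lnot (((D \to E) \lor D) \to ((B \leftrightarrow ((A \land D) \leftrightarrow \lnot E)) \leftrightarrow E)) \to (E \to \lnot B))}.
(\lnot (((D \to E) \lor D) \to ((B \leftrightarrow ((A \land D) \leftrightarrow \lnot E)) \leftrightarrow E)) \to (E \to \lnot B)): β-rule — branch into \lnot \lnot (((D \to E) \lor D) \to ((B \leftrightarrow ((A \land D) \leftrightarrow \lnot E)) \leftrightarrow E))  //  (E \to \lnot B).
  branch 1 (add \lnot \lnot (((D \to E) \lor D) \to ((B \leftrightarrow ((A \land D) \leftrightarrow \lnot E)) \leftrightarrow E))):
    \lnot \lnot (((D \to E) \lor D) \to ((B \leftrightarrow ((A \land D) \leftrightarrow \lnot E)) \leftrightarrow E)): β-rule — branch into \lnot ((D \to E) \lor D)  //  ((B \leftrightarrow ((A \land D) \leftrightarrow \lnot E)) \leftrightarrow E).
      branch 1.1 (add \lnot ((D \to E) \lor D)):
        \lnot ((D \to E) \lor D): α-rule — add \lnot (D \to E), \lnot D.
        \lnot (D \to E): α-rule — add D, \lnot E.
        × closes — contains both D and \lnot D.
      branch 1.2 (add ((B \leftrightarrow ((A \land D) \leftrightarrow \lnot E)) \leftrightarrow E)):
        ((B \leftrightarrow ((A \land D) \leftrightarrow \lnot E)) \leftrightarrow E): β-rule — branch into (B \leftrightarrow ((A \land D) \leftrightarrow \lnot E)), E  //  \lnot (B \leftrightarrow ((A \land D) \leftrightarrow \lnot E)), \lnot E.
          branch 1.2.1 (add (B \leftrightarrow ((A \land D) \leftrightarrow \lnot E)), E):
            (B \leftrightarrow ((A \land D) \leftrightarrow \lnot E)): β-rule — branch into B, ((A \land D) \leftrightarrow \lnot E)  //  \lnot B, \lnot ((A \land D) \leftrightarrow \lnot E).
              branch 1.2.1.1 (add B, ((A \land D) \leftrightarrow \lnot E)):
                ((A \land D) \leftrightarrow \lnot E): β-rule — branch into (A \land D), \lnot E  //  \lnot (A \land D), \lnot \lnot E.
                  branch 1.2.1.1.1 (add (A \land D), \lnot E):
                    × closes — contains both E and \lnot E.
                  branch 1.2.1.1.2 (add \lnot (A \land D), \lnot \lnot E):
                    \lnot (A \land D): β-rule — branch into \lnot A  //  \lnot D.
                      branch 1.2.1.1.2.1 (add \lnot A):
                        ○ open, literals {A=F, B=T, E=T}.
                      branch 1.2.1.1.2.2 (add \lnot D):
                        ○ open, literals {B=T, D=F, E=T}.
              branch 1.2.1.2 (add \lnot B, \lnot ((A \land D) \leftrightarrow \lnot E)):
                \lnot ((A \land D) \leftrightarrow \lnot E): β-rule — branch into (A \land D), \lnot \lnot E  //  \lnot (A \land D), \lnot E.
                  branch 1.2.1.2.1 (add (A \land D), \lnot \lnot E):
                    (A \land D): α-rule — add A, D.
                    ○ open, literals {A=T, B=F, D=T, E=T}.
                  branch 1.2.1.2.2 (add \lnot (A \land D), \lnot E):
                    × closes — contains both E and \lnot E.
          branch 1.2.2 (add \lnot (B \leftrightarrow ((A \land D) \leftrightarrow \lnot E)), \lnot E):
            \lnot (B \leftrightarrow ((A \land D) \leftrightarrow \lnot E)): β-rule — branch into B, \lnot ((A \land D) \leftrightarrow \lnot E)  //  \lnot B, ((A \land D) \leftrightarrow \lnot E).
              branch 1.2.2.1 (add B, \lnot ((A \land D) \leftrightarrow \lnot E)):
                \lnot ((A \land D) \leftrightarrow \lnot E): β-rule — branch into (A \land D), \lnot \lnot E  //  \lnot (A \land D), \lnot E.
                  branch 1.2.2.1.1 (add (A \land D), \lnot \lnot E):
                    × closes — contains both E and \lnot E.
                  branch 1.2.2.1.2 (add \lnot (A \land D), \lnot E):
                    \lnot (A \land D): β-rule — branch into \lnot A  //  \lnot D.
                      branch 1.2.2.1.2.1 (add \lnot A):
                        ○ open, literals {A=F, B=T, E=F}.
                      branch 1.2.2.1.2.2 (add \lnot D):
                        ○ open, literals {B=T, D=F, E=F}.
              branch 1.2.2.2 (add \lnot B, ((A \land D) \leftrightarrow \lnot E)):
                ((A \land D) \leftrightarrow \lnot E): β-rule — branch into (A \land D), \lnot E  //  \lnot (A \land D), \lnot \lnot E.
                  branch 1.2.2.2.1 (add (A \land D), \lnot E):
                    (A \land D): α-rule — add A, D.
                    ○ open, literals {A=T, B=F, D=T, E=F}.
                  branch 1.2.2.2.2 (add \lnot (A \land D), \lnot \lnot E):
                    × closes — contains both E and \lnot E.
  branch 2 (add (E \to \lnot B)):
    (E \to \lnot B): β-rule — branch into \lnot E  //  \lnot B.
      branch 2.1 (add \lnot E):
        ○ open, literals {E=F}.
      branch 2.2 (add \lnot B):
        ○ open, literals {B=F}.
5 branches closed, 8 open.
Each open branch fixes some atoms; the unmentioned ones are free. Counting distinct full assignments: branch {A=F, B=T, E=T} (D, C) contributes 4 new; branch {B=T, D=F, E=T} (A, C) contributes 2 new; branch {A=T, B=F, D=T, E=T} (C) contributes 2 new; branch {A=F, B=T, E=F} (D, C) contributes 4 new; branch {B=T, D=F, E=F} (A, C) contributes 2 new; branch {A=T, B=F, D=T, E=F} (C) contributes 2 new; branch {E=F} (D, B, A, C) contributes 8 new; branch {B=F} (E, D, A, C) contributes 6 new. Total: 30.

30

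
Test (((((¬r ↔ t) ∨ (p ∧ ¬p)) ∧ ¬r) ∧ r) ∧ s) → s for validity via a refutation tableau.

Assume the negation and expand:
Initial set: {¬((((((¬r ↔ t) ∨ (p ∧ ¬p)) ∧ ¬r) ∧ r) ∧ s) → s)}.
¬((((((¬r ↔ t) ∨ (p ∧ ¬p)) ∧ ¬r) ∧ r) ∧ s) → s): α-rule — add (((((¬r ↔ t) ∨ (p ∧ ¬p)) ∧ ¬r) ∧ r) ∧ s), ¬s.
(((((¬r ↔ t) ∨ (p ∧ ¬p)) ∧ ¬r) ∧ r) ∧ s): α-rule — add ((((¬r ↔ t) ∨ (p ∧ ¬p)) ∧ ¬r) ∧ r), s.
× closes — contains both s and ¬s.
All 1 branch closes.
Every branch closed, so the negation is unsatisfiable and the formula is valid.

Valid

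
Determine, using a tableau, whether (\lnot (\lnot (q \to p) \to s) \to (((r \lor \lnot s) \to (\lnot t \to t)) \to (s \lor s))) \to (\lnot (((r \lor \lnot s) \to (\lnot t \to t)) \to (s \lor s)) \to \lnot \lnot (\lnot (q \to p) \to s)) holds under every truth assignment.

Assume the negation and expand:
Initial set: {\lnot ((\lnot (\lnot (q \to p) \to s) \to (((r \lor \lnot s) \to (\lnot t \to t)) \to (s \lor s))) \to (\lnot (((r \lor \lnot s) \to (\lnot t \to t)) \to (s \lor s)) \to \lnot \lnot (\lnot (q \to p) \to s)))}.
\lnot ((\lnot (\lnot (q \to p) \to s) \to (((r \lor \lnot s) \to (\lnot t \to t)) \to (s \lor s))) \to (\lnot (((r \lor \lnot s) \to (\lnot t \to t)) \to (s \lor s)) \to \lnot \lnot (\lnot (q \to p) \to s))): α-rule — add (\lnot (\lnot (q \to p) \to s) \to (((r \lor \lnot s) \to (\lnot t \to t)) \to (s \lor s))), \lnot (\lnot (((r \lor \lnot s) \to (\lnot t \to t)) \to (s \lor s)) \to \lnot \lnot (\lnot (q \to p) \to s)).
\lnot (\lnot (((r \lor \lnot s) \to (\lnot t \to t)) \to (s \lor s)) \to \lnot \lnot (\lnot (q \to p) \to s)): α-rule — add \lnot (((r \lor \lnot s) \to (\lnot t \to t)) \to (s \lor s)), \lnot \lnot \lnot (\lnot (q \to p) \to s).
\lnot (((r \lor \lnot s) \to (\lnot t \to t)) \to (s \lor s)): α-rule — add ((r \lor \lnot s) \to (\lnot t \to t)), \lnot (s \lor s).
\lnot \lnot \lnot (\lnot (q \to p) \to s): drop double negation, giving \lnot (\lnot (q \to p) \to s).
\lnot (s \lor s): α-rule — add \lnot s, \lnot s.
\lnot (\lnot (q \to p) \to s): α-rule — add \lnot (q \to p), \lnot s.
\lnot (q \to p): α-rule — add q, \lnot p.
(\lnot (\lnot (q \to p) \to s) \to (((r \lor \lnot s) \to (\lnot t \to t)) \to (s \lor s))): β-rule — branch into \lnot \lnot (\lnot (q \to p) \to s)  //  (((r \lor \lnot s) \to (\lnot t \to t)) \to (s \lor s)).
  branch 1 (add \lnot \lnot (\lnot (q \to p) \to s)):
    ((r \lor \lnot s) \to (\lnot t \to t)): β-rule — branch into \lnot (r \lor \lnot s)  //  (\lnot t \to t).
      branch 1.1 (add \lnot (r \lor \lnot s)):
        \lnot (r \lor \lnot s): α-rule — add \lnot r, \lnot \lnot s.
        × closes — contains both s and \lnot s.
      branch 1.2 (add (\lnot t \to t)):
        \lnot \lnot (\lnot (q \to p) \to s): β-rule — branch into \lnot \lnot (q \to p)  //  s.
          branch 1.2.1 (add \lnot \lnot (q \to p)):
            (\lnot t \to t): β-rule — branch into \lnot \lnot t  //  t.
              branch 1.2.1.1 (add \lnot \lnot t):
                \lnot \lnot (q \to p): β-rule — branch into \lnot q  //  p.
                  branch 1.2.1.1.1 (add \lnot q):
                    × closes — contains both q and \lnot q.
                  branch 1.2.1.1.2 (add p):
                    × closes — contains both p and \lnot p.
              branch 1.2.1.2 (add t):
                \lnot \lnot (q \to p): β-rule — branch into \lnot q  //  p.
                  branch 1.2.1.2.1 (add \lnot q):
                    × closes — contains both q and \lnot q.
                  branch 1.2.1.2.2 (add p):
                    × closes — contains both p and \lnot p.
          branch 1.2.2 (add s):
            × closes — contains both s and \lnot s.
  branch 2 (add (((r \lor \lnot s) \to (\lnot t \to t)) \to (s \lor s))):
    ((r \lor \lnot s) \to (\lnot t \to t)): β-rule — branch into \lnot (r \lor \lnot s)  //  (\lnot t \to t).
      branch 2.1 (add \lnot (r \lor \lnot s)):
        \lnot (r \lor \lnot s): α-rule — add \lnot r, \lnot \lnot s.
        × closes — contains both s and \lnot s.
      branch 2.2 (add (\lnot t \to t)):
        (((r \lor \lnot s) \to (\lnot t \to t)) \to (s \lor s)): β-rule — branch into \lnot ((r \lor \lnot s) \to (\lnot t \to t))  //  (s \lor s).
          branch 2.2.1 (add \lnot ((r \lor \lnot s) \to (\lnot t \to t))):
            \lnot ((r \lor \lnot s) \to (\lnot t \to t)): α-rule — add (r \lor \lnot s), \lnot (\lnot t \to t).
            \lnot (\lnot t \to t): α-rule — add \lnot t, \lnot t.
            (\lnot t \to t): β-rule — branch into \lnot \lnot t  //  t.
              branch 2.2.1.1 (add \lnot \lnot t):
                × closes — contains both t and \lnot t.
              branch 2.2.1.2 (add t):
                × closes — contains both t and \lnot t.
          branch 2.2.2 (add (s \lor s)):
            (\lnot t \to t): β-rule — branch into \lnot \lnot t  //  t.
              branch 2.2.2.1 (add \lnot \lnot t):
                (s \lor s): β-rule — branch into s  //  s.
                  branch 2.2.2.1.1 (add s):
                    × closes — contains both s and \lnot s.
                  branch 2.2.2.1.2 (add s):
                    × closes — contains both s and \lnot s.
              branch 2.2.2.2 (add t):
                (s \lor s): β-rule — branch into s  //  s.
                  branch 2.2.2.2.1 (add s):
                    × closes — contains both s and \lnot s.
                  branch 2.2.2.2.2 (add s):
                    × closes — contains both s and \lnot s.
All 13 branches close.
Every branch closed, so the negation is unsatisfiable and the formula is valid.

Valid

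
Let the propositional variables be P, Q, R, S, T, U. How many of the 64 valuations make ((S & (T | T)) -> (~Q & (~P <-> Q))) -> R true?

Initial set: {(((S & (T | T)) -> (~Q & (~P <-> Q))) -> R)}.
(((S & (T | T)) -> (~Q & (~P <-> Q))) -> R): β-rule — branch into ~((S & (T | T)) -> (~Q & (~P <-> Q)))  //  R.
  branch 1 (add ~((S & (T | T)) -> (~Q & (~P <-> Q)))):
    ~((S & (T | T)) -> (~Q & (~P <-> Q))): α-rule — add (S & (T | T)), ~(~Q & (~P <-> Q)).
    (S & (T | T)): α-rule — add S, (T | T).
    ~(~Q & (~P <-> Q)): β-rule — branch into ~~Q  //  ~(~P <-> Q).
      branch 1.1 (add ~~Q):
        (T | T): β-rule — branch into T  //  T.
          branch 1.1.1 (add T):
            ○ open, literals {Q=T, S=T, T=T}.
          branch 1.1.2 (add T):
            ○ open, literals {Q=T, S=T, T=T}.
      branch 1.2 (add ~(~P <-> Q)):
        (T | T): β-rule — branch into T  //  T.
          branch 1.2.1 (add T):
            ~(~P <-> Q): β-rule — branch into ~P, ~Q  //  ~~P, Q.
              branch 1.2.1.1 (add ~P, ~Q):
                ○ open, literals {P=F, Q=F, S=T, T=T}.
              branch 1.2.1.2 (add ~~P, Q):
                ○ open, literals {P=T, Q=T, S=T, T=T}.
          branch 1.2.2 (add T):
            ~(~P <-> Q): β-rule — branch into ~P, ~Q  //  ~~P, Q.
              branch 1.2.2.1 (add ~P, ~Q):
                ○ open, literals {P=F, Q=F, S=T, T=T}.
              branch 1.2.2.2 (add ~~P, Q):
                ○ open, literals {P=T, Q=T, S=T, T=T}.
  branch 2 (add R):
    ○ open, literals {R=T}.
0 branches closed, 7 open.
Each open branch fixes some atoms; the unmentioned ones are free. Counting distinct full assignments: branch {Q=T, S=T, T=T} (P, R, U) contributes 8 new; branch {Q=T, S=T, T=T} (P, R, U) contributes 0 new; branch {P=F, Q=F, S=T, T=T} (R, U) contributes 4 new; branch {P=T, Q=T, S=T, T=T} (R, U) contributes 0 new; branch {P=F, Q=F, S=T, T=T} (R, U) contributes 0 new; branch {P=T, Q=T, S=T, T=T} (R, U) contributes 0 new; branch {R=T} (P, Q, S, T, U) contributes 26 new. Total: 38.

38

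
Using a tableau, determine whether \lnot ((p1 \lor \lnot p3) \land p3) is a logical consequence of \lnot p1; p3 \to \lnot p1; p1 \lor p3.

Yes

Initial set: {\lnot p1; (p3 \to \lnot p1); (p1 \lor p3); \lnot \lnot ((p1 \lor \lnot p3) \land p3)}.
\lnot \lnot ((p1 \lor \lnot p3) \land p3): α-rule — add (p1 \lor \lnot p3), p3.
(p3 \to \lnot p1): β-rule — branch into \lnot p3  //  \lnot p1.
  branch 1 (add \lnot p3):
    × closes — contains both p3 and \lnot p3.
  branch 2 (add \lnot p1):
    (p1 \lor p3): β-rule — branch into p1  //  p3.
      branch 2.1 (add p1):
        × closes — contains both p1 and \lnot p1.
      branch 2.2 (add p3):
        (p1 \lor \lnot p3): β-rule — branch into p1  //  \lnot p3.
          branch 2.2.1 (add p1):
            × closes — contains both p1 and \lnot p1.
          branch 2.2.2 (add \lnot p3):
            × closes — contains both p3 and \lnot p3.
All 4 branches close.
Every branch closed, so the premises entail the conclusion.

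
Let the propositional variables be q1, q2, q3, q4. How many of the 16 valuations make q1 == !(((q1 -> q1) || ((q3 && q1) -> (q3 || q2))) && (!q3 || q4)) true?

8

Initial set: {(q1 == !(((q1 -> q1) || ((q3 && q1) -> (q3 || q2))) && (!q3 || q4)))}.
(q1 == !(((q1 -> q1) || ((q3 && q1) -> (q3 || q2))) && (!q3 || q4))): β-rule — branch into q1, !(((q1 -> q1) || ((q3 && q1) -> (q3 || q2))) && (!q3 || q4))  //  !q1, !!(((q1 -> q1) || ((q3 && q1) -> (q3 || q2))) && (!q3 || q4)).
  branch 1 (add q1, !(((q1 -> q1) || ((q3 && q1) -> (q3 || q2))) && (!q3 || q4))):
    !(((q1 -> q1) || ((q3 && q1) -> (q3 || q2))) && (!q3 || q4)): β-rule — branch into !((q1 -> q1) || ((q3 && q1) -> (q3 || q2)))  //  !(!q3 || q4).
      branch 1.1 (add !((q1 -> q1) || ((q3 && q1) -> (q3 || q2)))):
        !((q1 -> q1) || ((q3 && q1) -> (q3 || q2))): α-rule — add !(q1 -> q1), !((q3 && q1) -> (q3 || q2)).
        !(q1 -> q1): α-rule — add q1, !q1.
        × closes — contains both q1 and !q1.
      branch 1.2 (add !(!q3 || q4)):
        !(!q3 || q4): α-rule — add !!q3, !q4.
        ○ open, literals {q1=true, q3=true, q4=false}.
  branch 2 (add !q1, !!(((q1 -> q1) || ((q3 && q1) -> (q3 || q2))) && (!q3 || q4))):
    !!(((q1 -> q1) || ((q3 && q1) -> (q3 || q2))) && (!q3 || q4)): α-rule — add ((q1 -> q1) || ((q3 && q1) -> (q3 || q2))), (!q3 || q4).
    ((q1 -> q1) || ((q3 && q1) -> (q3 || q2))): β-rule — branch into (q1 -> q1)  //  ((q3 && q1) -> (q3 || q2)).
      branch 2.1 (add (q1 -> q1)):
        (!q3 || q4): β-rule — branch into !q3  //  q4.
          branch 2.1.1 (add !q3):
            (q1 -> q1): β-rule — branch into !q1  //  q1.
              branch 2.1.1.1 (add !q1):
                ○ open, literals {q1=false, q3=false}.
              branch 2.1.1.2 (add q1):
                × closes — contains both q1 and !q1.
          branch 2.1.2 (add q4):
            (q1 -> q1): β-rule — branch into !q1  //  q1.
              branch 2.1.2.1 (add !q1):
                ○ open, literals {q1=false, q4=true}.
              branch 2.1.2.2 (add q1):
                × closes — contains both q1 and !q1.
      branch 2.2 (add ((q3 && q1) -> (q3 || q2))):
        (!q3 || q4): β-rule — branch into !q3  //  q4.
          branch 2.2.1 (add !q3):
            ((q3 && q1) -> (q3 || q2)): β-rule — branch into !(q3 && q1)  //  (q3 || q2).
              branch 2.2.1.1 (add !(q3 && q1)):
                !(q3 && q1): β-rule — branch into !q3  //  !q1.
                  branch 2.2.1.1.1 (add !q3):
                    ○ open, literals {q1=false, q3=false}.
                  branch 2.2.1.1.2 (add !q1):
                    ○ open, literals {q1=false, q3=false}.
              branch 2.2.1.2 (add (q3 || q2)):
                (q3 || q2): β-rule — branch into q3  //  q2.
                  branch 2.2.1.2.1 (add q3):
                    × closes — contains both q3 and !q3.
                  branch 2.2.1.2.2 (add q2):
                    ○ open, literals {q1=false, q2=true, q3=false}.
          branch 2.2.2 (add q4):
            ((q3 && q1) -> (q3 || q2)): β-rule — branch into !(q3 && q1)  //  (q3 || q2).
              branch 2.2.2.1 (add !(q3 && q1)):
                !(q3 && q1): β-rule — branch into !q3  //  !q1.
                  branch 2.2.2.1.1 (add !q3):
                    ○ open, literals {q1=false, q3=false, q4=true}.
                  branch 2.2.2.1.2 (add !q1):
                    ○ open, literals {q1=false, q4=true}.
              branch 2.2.2.2 (add (q3 || q2)):
                (q3 || q2): β-rule — branch into q3  //  q2.
                  branch 2.2.2.2.1 (add q3):
                    ○ open, literals {q1=false, q3=true, q4=true}.
                  branch 2.2.2.2.2 (add q2):
                    ○ open, literals {q1=false, q2=true, q4=true}.
4 branches closed, 10 open.
Each open branch fixes some atoms; the unmentioned ones are free. Counting distinct full assignments: branch {q1=true, q3=true, q4=false} (q2) contributes 2 new; branch {q1=false, q3=false} (q2, q4) contributes 4 new; branch {q1=false, q4=true} (q2, q3) contributes 2 new; branch {q1=false, q3=false} (q2, q4) contributes 0 new; branch {q1=false, q3=false} (q2, q4) contributes 0 new; branch {q1=false, q2=true, q3=false} (q4) contributes 0 new; branch {q1=false, q3=false, q4=true} (q2) contributes 0 new; branch {q1=false, q4=true} (q2, q3) contributes 0 new; branch {q1=false, q3=true, q4=true} (q2) contributes 0 new; branch {q1=false, q2=true, q4=true} (q3) contributes 0 new. Total: 8.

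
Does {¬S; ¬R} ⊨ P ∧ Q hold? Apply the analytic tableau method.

No

Initial set: {¬S; ¬R; ¬(P ∧ Q)}.
¬(P ∧ Q): β-rule — branch into ¬P  //  ¬Q.
  branch 1 (add ¬P):
    ○ open, literals {P=0, R=0, S=0}.
  branch 2 (add ¬Q):
    ○ open, literals {Q=0, R=0, S=0}.
0 branches closed, 2 open.
An open branch gives a countermodel: P=0, R=0, S=0 (unmentioned atoms arbitrary); the premises hold there but the conclusion fails.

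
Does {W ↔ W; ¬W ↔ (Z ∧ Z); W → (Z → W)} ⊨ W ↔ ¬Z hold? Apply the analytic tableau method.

Yes

Initial set: {(W ↔ W); (¬W ↔ (Z ∧ Z)); (W → (Z → W)); ¬(W ↔ ¬Z)}.
(W ↔ W): β-rule — branch into W, W  //  ¬W, ¬W.
  branch 1 (add W, W):
    (¬W ↔ (Z ∧ Z)): β-rule — branch into ¬W, (Z ∧ Z)  //  ¬¬W, ¬(Z ∧ Z).
      branch 1.1 (add ¬W, (Z ∧ Z)):
        × closes — contains both W and ¬W.
      branch 1.2 (add ¬¬W, ¬(Z ∧ Z)):
        (W → (Z → W)): β-rule — branch into ¬W  //  (Z → W).
          branch 1.2.1 (add ¬W):
            × closes — contains both W and ¬W.
          branch 1.2.2 (add (Z → W)):
            ¬(W ↔ ¬Z): β-rule — branch into W, ¬¬Z  //  ¬W, ¬Z.
              branch 1.2.2.1 (add W, ¬¬Z):
                ¬(Z ∧ Z): β-rule — branch into ¬Z  //  ¬Z.
                  branch 1.2.2.1.1 (add ¬Z):
                    × closes — contains both Z and ¬Z.
                  branch 1.2.2.1.2 (add ¬Z):
                    × closes — contains both Z and ¬Z.
              branch 1.2.2.2 (add ¬W, ¬Z):
                × closes — contains both W and ¬W.
  branch 2 (add ¬W, ¬W):
    (¬W ↔ (Z ∧ Z)): β-rule — branch into ¬W, (Z ∧ Z)  //  ¬¬W, ¬(Z ∧ Z).
      branch 2.1 (add ¬W, (Z ∧ Z)):
        (Z ∧ Z): α-rule — add Z, Z.
        (W → (Z → W)): β-rule — branch into ¬W  //  (Z → W).
          branch 2.1.1 (add ¬W):
            ¬(W ↔ ¬Z): β-rule — branch into W, ¬¬Z  //  ¬W, ¬Z.
              branch 2.1.1.1 (add W, ¬¬Z):
                × closes — contains both W and ¬W.
              branch 2.1.1.2 (add ¬W, ¬Z):
                × closes — contains both Z and ¬Z.
          branch 2.1.2 (add (Z → W)):
            ¬(W ↔ ¬Z): β-rule — branch into W, ¬¬Z  //  ¬W, ¬Z.
              branch 2.1.2.1 (add W, ¬¬Z):
                × closes — contains both W and ¬W.
              branch 2.1.2.2 (add ¬W, ¬Z):
                × closes — contains both Z and ¬Z.
      branch 2.2 (add ¬¬W, ¬(Z ∧ Z)):
        × closes — contains both W and ¬W.
All 10 branches close.
Every branch closed, so the premises entail the conclusion.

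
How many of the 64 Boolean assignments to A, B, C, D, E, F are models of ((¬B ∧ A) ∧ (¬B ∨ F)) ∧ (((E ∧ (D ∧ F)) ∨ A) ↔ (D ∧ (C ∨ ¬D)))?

4

Initial set: {(((¬B ∧ A) ∧ (¬B ∨ F)) ∧ (((E ∧ (D ∧ F)) ∨ A) ↔ (D ∧ (C ∨ ¬D))))}.
(((¬B ∧ A) ∧ (¬B ∨ F)) ∧ (((E ∧ (D ∧ F)) ∨ A) ↔ (D ∧ (C ∨ ¬D)))): α-rule — add ((¬B ∧ A) ∧ (¬B ∨ F)), (((E ∧ (D ∧ F)) ∨ A) ↔ (D ∧ (C ∨ ¬D))).
((¬B ∧ A) ∧ (¬B ∨ F)): α-rule — add (¬B ∧ A), (¬B ∨ F).
(¬B ∧ A): α-rule — add ¬B, A.
(((E ∧ (D ∧ F)) ∨ A) ↔ (D ∧ (C ∨ ¬D))): β-rule — branch into ((E ∧ (D ∧ F)) ∨ A), (D ∧ (C ∨ ¬D))  //  ¬((E ∧ (D ∧ F)) ∨ A), ¬(D ∧ (C ∨ ¬D)).
  branch 1 (add ((E ∧ (D ∧ F)) ∨ A), (D ∧ (C ∨ ¬D))):
    (D ∧ (C ∨ ¬D)): α-rule — add D, (C ∨ ¬D).
    (¬B ∨ F): β-rule — branch into ¬B  //  F.
      branch 1.1 (add ¬B):
        ((E ∧ (D ∧ F)) ∨ A): β-rule — branch into (E ∧ (D ∧ F))  //  A.
          branch 1.1.1 (add (E ∧ (D ∧ F))):
            (E ∧ (D ∧ F)): α-rule — add E, (D ∧ F).
            (D ∧ F): α-rule — add D, F.
            (C ∨ ¬D): β-rule — branch into C  //  ¬D.
              branch 1.1.1.1 (add C):
                ○ open, literals {A=1, B=0, C=1, D=1, E=1, F=1}.
              branch 1.1.1.2 (add ¬D):
                × closes — contains both D and ¬D.
          branch 1.1.2 (add A):
            (C ∨ ¬D): β-rule — branch into C  //  ¬D.
              branch 1.1.2.1 (add C):
                ○ open, literals {A=1, B=0, C=1, D=1}.
              branch 1.1.2.2 (add ¬D):
                × closes — contains both D and ¬D.
      branch 1.2 (add F):
        ((E ∧ (D ∧ F)) ∨ A): β-rule — branch into (E ∧ (D ∧ F))  //  A.
          branch 1.2.1 (add (E ∧ (D ∧ F))):
            (E ∧ (D ∧ F)): α-rule — add E, (D ∧ F).
            (D ∧ F): α-rule — add D, F.
            (C ∨ ¬D): β-rule — branch into C  //  ¬D.
              branch 1.2.1.1 (add C):
                ○ open, literals {A=1, B=0, C=1, D=1, E=1, F=1}.
              branch 1.2.1.2 (add ¬D):
                × closes — contains both D and ¬D.
          branch 1.2.2 (add A):
            (C ∨ ¬D): β-rule — branch into C  //  ¬D.
              branch 1.2.2.1 (add C):
                ○ open, literals {A=1, B=0, C=1, D=1, F=1}.
              branch 1.2.2.2 (add ¬D):
                × closes — contains both D and ¬D.
  branch 2 (add ¬((E ∧ (D ∧ F)) ∨ A), ¬(D ∧ (C ∨ ¬D))):
    ¬((E ∧ (D ∧ F)) ∨ A): α-rule — add ¬(E ∧ (D ∧ F)), ¬A.
    × closes — contains both A and ¬A.
5 branches closed, 4 open.
Each open branch fixes some atoms; the unmentioned ones are free. Counting distinct full assignments: branch {A=1, B=0, C=1, D=1, E=1, F=1} (none free) contributes 1 new; branch {A=1, B=0, C=1, D=1} (E, F) contributes 3 new; branch {A=1, B=0, C=1, D=1, E=1, F=1} (none free) contributes 0 new; branch {A=1, B=0, C=1, D=1, F=1} (E) contributes 0 new. Total: 4.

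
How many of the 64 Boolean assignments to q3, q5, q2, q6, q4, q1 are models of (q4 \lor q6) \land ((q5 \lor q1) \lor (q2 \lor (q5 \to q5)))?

Initial set: {((q4 \lor q6) \land ((q5 \lor q1) \lor (q2 \lor (q5 \to q5))))}.
((q4 \lor q6) \land ((q5 \lor q1) \lor (q2 \lor (q5 \to q5)))): α-rule — add (q4 \lor q6), ((q5 \lor q1) \lor (q2 \lor (q5 \to q5))).
(q4 \lor q6): β-rule — branch into q4  //  q6.
  branch 1 (add q4):
    ((q5 \lor q1) \lor (q2 \lor (q5 \to q5))): β-rule — branch into (q5 \lor q1)  //  (q2 \lor (q5 \to q5)).
      branch 1.1 (add (q5 \lor q1)):
        (q5 \lor q1): β-rule — branch into q5  //  q1.
          branch 1.1.1 (add q5):
            ○ open, literals {q4=true, q5=true}.
          branch 1.1.2 (add q1):
            ○ open, literals {q1=true, q4=true}.
      branch 1.2 (add (q2 \lor (q5 \to q5))):
        (q2 \lor (q5 \to q5)): β-rule — branch into q2  //  (q5 \to q5).
          branch 1.2.1 (add q2):
            ○ open, literals {q2=true, q4=true}.
          branch 1.2.2 (add (q5 \to q5)):
            (q5 \to q5): β-rule — branch into \lnot q5  //  q5.
              branch 1.2.2.1 (add \lnot q5):
                ○ open, literals {q4=true, q5=false}.
              branch 1.2.2.2 (add q5):
                ○ open, literals {q4=true, q5=true}.
  branch 2 (add q6):
    ((q5 \lor q1) \lor (q2 \lor (q5 \to q5))): β-rule — branch into (q5 \lor q1)  //  (q2 \lor (q5 \to q5)).
      branch 2.1 (add (q5 \lor q1)):
        (q5 \lor q1): β-rule — branch into q5  //  q1.
          branch 2.1.1 (add q5):
            ○ open, literals {q5=true, q6=true}.
          branch 2.1.2 (add q1):
            ○ open, literals {q1=true, q6=true}.
      branch 2.2 (add (q2 \lor (q5 \to q5))):
        (q2 \lor (q5 \to q5)): β-rule — branch into q2  //  (q5 \to q5).
          branch 2.2.1 (add q2):
            ○ open, literals {q2=true, q6=true}.
          branch 2.2.2 (add (q5 \to q5)):
            (q5 \to q5): β-rule — branch into \lnot q5  //  q5.
              branch 2.2.2.1 (add \lnot q5):
                ○ open, literals {q5=false, q6=true}.
              branch 2.2.2.2 (add q5):
                ○ open, literals {q5=true, q6=true}.
0 branches closed, 10 open.
Each open branch fixes some atoms; the unmentioned ones are free. Counting distinct full assignments: branch {q4=true, q5=true} (q3, q2, q6, q1) contributes 16 new; branch {q1=true, q4=true} (q3, q5, q2, q6) contributes 8 new; branch {q2=true, q4=true} (q3, q5, q6, q1) contributes 4 new; branch {q4=true, q5=false} (q3, q2, q6, q1) contributes 4 new; branch {q4=true, q5=true} (q3, q2, q6, q1) contributes 0 new; branch {q5=true, q6=true} (q3, q2, q4, q1) contributes 8 new; branch {q1=true, q6=true} (q3, q5, q2, q4) contributes 4 new; branch {q2=true, q6=true} (q3, q5, q4, q1) contributes 2 new; branch {q5=false, q6=true} (q3, q2, q4, q1) contributes 2 new; branch {q5=true, q6=true} (q3, q2, q4, q1) contributes 0 new. Total: 48.

48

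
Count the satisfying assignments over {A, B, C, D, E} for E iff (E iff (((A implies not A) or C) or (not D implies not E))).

Initial set: {T (E iff (E iff (((A implies not A) or C) or (not D implies not E))))}.
T (E iff (E iff (((A implies not A) or C) or (not D implies not E)))): β-rule — branch into T E, T (E iff (((A implies not A) or C) or (not D implies not E)))  //  F E, F (E iff (((A implies not A) or C) or (not D implies not E))).
  branch 1 (add T E, T (E iff (((A implies not A) or C) or (not D implies not E)))):
    T (E iff (((A implies not A) or C) or (not D implies not E))): β-rule — branch into T E, T (((A implies not A) or C) or (not D implies not E))  //  F E, F (((A implies not A) or C) or (not D implies not E)).
      branch 1.1 (add T E, T (((A implies not A) or C) or (not D implies not E))):
        T (((A implies not A) or C) or (not D implies not E)): β-rule — branch into T ((A implies not A) or C)  //  T (not D implies not E).
          branch 1.1.1 (add T ((A implies not A) or C)):
            T ((A implies not A) or C): β-rule — branch into T (A implies not A)  //  T C.
              branch 1.1.1.1 (add T (A implies not A)):
                T (A implies not A): β-rule — branch into F A  //  T not A.
                  branch 1.1.1.1.1 (add F A):
                    ○ open, literals {A=false, E=true}.
                  branch 1.1.1.1.2 (add T not A):
                    ○ open, literals {A=false, E=true}.
              branch 1.1.1.2 (add T C):
                ○ open, literals {C=true, E=true}.
          branch 1.1.2 (add T (not D implies not E)):
            T (not D implies not E): β-rule — branch into F not D  //  T not E.
              branch 1.1.2.1 (add F not D):
                ○ open, literals {D=true, E=true}.
              branch 1.1.2.2 (add T not E):
                × closes — contains both E and not E.
      branch 1.2 (add F E, F (((A implies not A) or C) or (not D implies not E))):
        × closes — contains both E and not E.
  branch 2 (add F E, F (E iff (((A implies not A) or C) or (not D implies not E)))):
    F (E iff (((A implies not A) or C) or (not D implies not E))): β-rule — branch into T E, F (((A implies not A) or C) or (not D implies not E))  //  F E, T (((A implies not A) or C) or (not D implies not E)).
      branch 2.1 (add T E, F (((A implies not A) or C) or (not D implies not E))):
        × closes — contains both E and not E.
      branch 2.2 (add F E, T (((A implies not A) or C) or (not D implies not E))):
        T (((A implies not A) or C) or (not D implies not E)): β-rule — branch into T ((A implies not A) or C)  //  T (not D implies not E).
          branch 2.2.1 (add T ((A implies not A) or C)):
            T ((A implies not A) or C): β-rule — branch into T (A implies not A)  //  T C.
              branch 2.2.1.1 (add T (A implies not A)):
                T (A implies not A): β-rule — branch into F A  //  T not A.
                  branch 2.2.1.1.1 (add F A):
                    ○ open, literals {A=false, E=false}.
                  branch 2.2.1.1.2 (add T not A):
                    ○ open, literals {A=false, E=false}.
              branch 2.2.1.2 (add T C):
                ○ open, literals {C=true, E=false}.
          branch 2.2.2 (add T (not D implies not E)):
            T (not D implies not E): β-rule — branch into F not D  //  T not E.
              branch 2.2.2.1 (add F not D):
                ○ open, literals {D=true, E=false}.
              branch 2.2.2.2 (add T not E):
                ○ open, literals {E=false}.
3 branches closed, 9 open.
Each open branch fixes some atoms; the unmentioned ones are free. Counting distinct full assignments: branch {A=false, E=true} (B, C, D) contributes 8 new; branch {A=false, E=true} (B, C, D) contributes 0 new; branch {C=true, E=true} (A, B, D) contributes 4 new; branch {D=true, E=true} (A, B, C) contributes 2 new; branch {A=false, E=false} (B, C, D) contributes 8 new; branch {A=false, E=false} (B, C, D) contributes 0 new; branch {C=true, E=false} (A, B, D) contributes 4 new; branch {D=true, E=false} (A, B, C) contributes 2 new; branch {E=false} (A, B, C, D) contributes 2 new. Total: 30.

30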